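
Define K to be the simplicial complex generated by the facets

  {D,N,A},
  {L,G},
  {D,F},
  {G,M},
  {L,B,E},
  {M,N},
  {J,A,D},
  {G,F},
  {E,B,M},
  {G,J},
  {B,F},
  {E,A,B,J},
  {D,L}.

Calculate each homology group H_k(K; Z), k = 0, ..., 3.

H_0 = Z,  H_1 = Z^6,  H_2 = 0,  H_3 = 0.

Order the vertices as A < B < D < E < F < G < J < L < M < N. Listing each simplex with vertices in this order, K has dimension 3 with simplices:

  0-simplices (10): A, B, D, E, F, G, J, L, M, N
  1-simplices (22): AB, AD, AE, AJ, AN, BE, BF, BJ, BL, BM, DF, DJ, DL, DN, EJ, EL, EM, FG, GJ, GL, GM, MN
  2-simplices (8): ABE, ABJ, ADJ, ADN, AEJ, BEJ, BEL, BEM
  3-simplices (1): ABEJ

giving chain groups C_0 ≅ Z^10, C_1 ≅ Z^22, C_2 ≅ Z^8, C_3 ≅ Z^1.

Boundary ∂_1: C_1 → C_0 maps an edge to its endpoints' difference, ∂[p,q] = q − p.
As a 10×22 matrix over Z this has rank 9, with invariant factors (1,1,1,1,1,1,1,1,1).

∂_2: C_2 → C_1 acts by ∂[p,q,r] = [q,r] − [p,r] + [p,q]. For instance
  ∂ADN = DN − AN + AD,
  ∂ABE = BE − AE + AB.
The resulting 22×8 matrix has rank 7, and its Smith normal form has invariant factors (1,1,1,1,1,1,1).

Boundary ∂_3: C_3 → C_2 sends each 3-simplex σ to the alternating sum Σ_i (−1)^i (σ with its i-th vertex removed). For instance
  ∂ABEJ = BEJ − AEJ + ABJ − ABE.
This gives a 8×1 integer matrix of rank 1; reducing to Smith normal form yields diagonal entries (1).

From H_k ≅ ker(∂_k) / im(∂_{k+1}) we obtain:

  H_0: rank C_0 − rank ∂_1 = 10 − 9 = 1, and the invariant factors of ∂_1 are all 1, so H_0 ≅ Z.
  H_1: rank ker ∂_1 − rank ∂_2 = (22 − 9) − 7 = 6, and the invariant factors of ∂_2 are all 1, so H_1 ≅ Z^6.
  H_2: rank ker ∂_2 − rank ∂_3 = (8 − 7) − 1 = 0, and the invariant factors of ∂_3 are all 1, so H_2 ≅ 0.
  H_3: rank ker ∂_3 − rank ∂_4 = (1 − 1) − 0 = 0, and there is no ∂_4, so H_3 ≅ 0.

As a check, the Euler characteristic is 10 − 22 + 8 − 1 = -5, which agrees with 1 − 6 + 0 − 0 = -5.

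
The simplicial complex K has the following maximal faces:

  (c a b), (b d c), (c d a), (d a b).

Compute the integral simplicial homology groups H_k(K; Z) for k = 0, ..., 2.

H_0 = Z,  H_1 = 0,  H_2 = Z.

Take the total order a < b < c < d on the vertex set. Then K (dimension 2) consists of the simplices:

  0-simplices (4): a, b, c, d
  1-simplices (6): ab, ac, ad, bc, bd, cd
  2-simplices (4): abc, abd, acd, bcd

Hence C_0 ≅ Z^4, C_1 ≅ Z^6, C_2 ≅ Z^4.

∂_1: C_1 → C_0 maps an edge to its endpoints' difference, ∂[p,q] = q − p. For instance
  ∂ab = b − a.
This gives a 4×6 integer matrix of rank 3; reducing to Smith normal form yields diagonal entries (1,1,1).

The boundary map ∂_2: C_2 → C_1 acts by ∂[p,q,r] = [q,r] − [p,r] + [p,q]. For instance
  ∂abc = bc − ac + ab,
  ∂acd = cd − ad + ac.
The 6×4 boundary matrix has rank 3 and Smith normal form diag(1,1,1).

From H_k ≅ ker(∂_k) / im(∂_{k+1}) we obtain:

  H_0: rank C_0 − rank ∂_1 = 4 − 3 = 1, and the invariant factors of ∂_1 are all 1, so H_0 ≅ Z.
  H_1: rank ker ∂_1 − rank ∂_2 = (6 − 3) − 3 = 0, and the invariant factors of ∂_2 are all 1, so H_1 ≅ 0.
  H_2: rank ker ∂_2 − rank ∂_3 = (4 − 3) − 0 = 1, and there is no ∂_3, so H_2 ≅ Z.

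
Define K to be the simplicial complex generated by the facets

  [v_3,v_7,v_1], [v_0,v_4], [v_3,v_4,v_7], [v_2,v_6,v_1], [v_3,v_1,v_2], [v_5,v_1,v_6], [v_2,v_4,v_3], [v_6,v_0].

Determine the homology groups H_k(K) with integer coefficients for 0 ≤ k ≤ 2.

Order the vertices as v_0 < v_1 < v_2 < v_3 < v_4 < v_5 < v_6 < v_7. Listing each simplex with vertices in this order, K has dimension 2 with simplices:

  0-simplices (8): [v_0], [v_1], [v_2], [v_3], [v_4], [v_5], [v_6], [v_7]
  1-simplices (14): [v_0,v_4], [v_0,v_6], [v_1,v_2], [v_1,v_3], [v_1,v_5], [v_1,v_6], [v_1,v_7], [v_2,v_3], [v_2,v_4], [v_2,v_6], [v_3,v_4], [v_3,v_7], [v_4,v_7], [v_5,v_6]
  2-simplices (6): [v_1,v_2,v_3], [v_1,v_2,v_6], [v_1,v_3,v_7], [v_1,v_5,v_6], [v_2,v_3,v_4], [v_3,v_4,v_7]

giving chain groups C_0 ≅ Z^8, C_1 ≅ Z^14, C_2 ≅ Z^6.

Boundary ∂_1: C_1 → C_0 is given by ∂[p,q] = [q] − [p]. For instance
  ∂[v_1,v_3] = [v_3] − [v_1].
As a 8×14 matrix over Z this has rank 7, with invariant factors (1,1,1,1,1,1,1).

∂_2: C_2 → C_1 maps a triangle to the signed sum of its edges. For instance
  ∂[v_3,v_4,v_7] = [v_4,v_7] − [v_3,v_7] + [v_3,v_4],
  ∂[v_1,v_3,v_7] = [v_3,v_7] − [v_1,v_7] + [v_1,v_3].
This gives a 14×6 integer matrix of rank 6; reducing to Smith normal form yields diagonal entries (1,1,1,1,1,1).

Computing H_k = (kernel of ∂_k) / (image of ∂_{k+1}):

  H_0: rank C_0 − rank ∂_1 = 8 − 7 = 1, and the invariant factors of ∂_1 are all 1, so H_0 ≅ Z.
  H_1: rank ker ∂_1 − rank ∂_2 = (14 − 7) − 6 = 1, and the invariant factors of ∂_2 are all 1, so H_1 ≅ Z.
  H_2: rank ker ∂_2 − rank ∂_3 = (6 − 6) − 0 = 0, and there is no ∂_3, so H_2 ≅ 0.

H_0 ≅ Z,  H_1 ≅ Z,  H_2 = 0.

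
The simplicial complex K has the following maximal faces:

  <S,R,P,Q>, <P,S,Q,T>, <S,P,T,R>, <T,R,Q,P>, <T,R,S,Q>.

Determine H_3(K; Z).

H_3 ≅ Z.

Fix the vertex order P < Q < R < S < T and write every simplex with vertices in increasing order. Then dim K = 3 and the simplices of K are:

  0-simplices (5): P, Q, R, S, T
  1-simplices (10): PQ, PR, PS, PT, QR, QS, QT, RS, RT, ST
  2-simplices (10): PQR, PQS, PQT, PRS, PRT, PST, QRS, QRT, QST, RST
  3-simplices (5): PQRS, PQRT, PQST, PRST, QRST

Hence C_0 ≅ Z^5, C_1 ≅ Z^10, C_2 ≅ Z^10, C_3 ≅ Z^5.

The boundary map ∂_1: C_1 → C_0 sends each edge [p,q] (with p < q) to q − p. For instance
  ∂PT = T − P.
This gives a 5×10 integer matrix of rank 4; reducing to Smith normal form yields diagonal entries (1,1,1,1).

The boundary map ∂_2: C_2 → C_1 maps a triangle to the signed sum of its edges. For instance
  ∂PQS = QS − PS + PQ,
  ∂QRT = RT − QT + QR.
The 10×10 boundary matrix has rank 6 and Smith normal form diag(1,1,1,1,1,1).

∂_3: C_3 → C_2 sends each 3-simplex σ to the alternating sum Σ_i (−1)^i (σ with its i-th vertex removed). For instance
  ∂PQRT = QRT − PRT + PQT − PQR,
  ∂PRST = RST − PST + PRT − PRS.
The resulting 10×5 matrix has rank 4, and its Smith normal form has invariant factors (1,1,1,1).

Computing H_k = (kernel of ∂_k) / (image of ∂_{k+1}):

  H_3: rank ker ∂_3 − rank ∂_4 = (5 − 4) − 0 = 1, and there is no ∂_4, so H_3 = Z.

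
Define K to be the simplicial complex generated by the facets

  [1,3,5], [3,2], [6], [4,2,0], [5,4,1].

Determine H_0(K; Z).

H_0 ≅ Z^2.

Order the vertices as 0 < 1 < 2 < 3 < 4 < 5 < 6. Listing each simplex with vertices in this order, K has dimension 2 with simplices:

  0-simplices (7): [0], [1], [2], [3], [4], [5], [6]
  1-simplices (9): [0,2], [0,4], [1,3], [1,4], [1,5], [2,3], [2,4], [3,5], [4,5]
  2-simplices (3): [0,2,4], [1,3,5], [1,4,5]

Hence C_0 ≅ Z^7, C_1 ≅ Z^9, C_2 ≅ Z^3.

Boundary ∂_1: C_1 → C_0 sends each edge [p,q] (with p < q) to q − p. For instance
  ∂[0,2] = [2] − [0].
As a 7×9 matrix over Z this has rank 5, with invariant factors (1,1,1,1,1).

Boundary ∂_2: C_2 → C_1 sends each 2-simplex [p,q,r] to [q,r] − [p,r] + [p,q]. For instance
  ∂[1,3,5] = [3,5] − [1,5] + [1,3],
  ∂[0,2,4] = [2,4] − [0,4] + [0,2].
This gives a 9×3 integer matrix of rank 3; reducing to Smith normal form yields diagonal entries (1,1,1).

Now H_k = ker ∂_k / im ∂_{k+1}, so:

  H_0: rank C_0 − rank ∂_1 = 7 − 5 = 2, and the invariant factors of ∂_1 are all 1, so H_0 ≅ Z^2.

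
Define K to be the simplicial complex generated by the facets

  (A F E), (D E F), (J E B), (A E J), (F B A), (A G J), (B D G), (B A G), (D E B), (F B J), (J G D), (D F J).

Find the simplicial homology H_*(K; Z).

Take the total order A < B < D < E < F < G < J on the vertex set. Then K (dimension 2) consists of the simplices:

  0-simplices (7): A, B, D, E, F, G, J
  1-simplices (18): AB, AE, AF, AG, AJ, BD, BE, BF, BG, BJ, DE, DF, DG, DJ, EF, EJ, FJ, GJ
  2-simplices (12): ABF, ABG, AEF, AEJ, AGJ, BDE, BDG, BEJ, BFJ, DEF, DFJ, DGJ

so the chain groups are C_0 ≅ Z^7, C_1 ≅ Z^18, C_2 ≅ Z^12.

The boundary map ∂_1: C_1 → C_0 maps an edge to its endpoints' difference, ∂[p,q] = q − p.
As a 7×18 matrix over Z this has rank 6, with invariant factors (1,1,1,1,1,1).

The boundary map ∂_2: C_2 → C_1 maps a triangle to the signed sum of its edges. For instance
  ∂BDE = DE − BE + BD,
  ∂AGJ = GJ − AJ + AG.
The resulting 18×12 matrix has rank 12, and its Smith normal form has invariant factors (1,1,1,1,1,1,1,1,1,1,1,2).

From H_k ≅ ker(∂_k) / im(∂_{k+1}) we obtain:

  H_0: rank C_0 − rank ∂_1 = 7 − 6 = 1, and the invariant factors of ∂_1 are all 1, so H_0 = Z.
  H_1: rank ker ∂_1 − rank ∂_2 = (18 − 6) − 12 = 0, and ∂_2 has invariant factor 2 > 1, so H_1 = Z_2.
  H_2: rank ker ∂_2 − rank ∂_3 = (12 − 12) − 0 = 0, and there is no ∂_3, so H_2 = 0.

(K is a triangulation of the real projective plane RP^2.)

H_0 = Z,  H_1 = Z_2,  H_2 = 0.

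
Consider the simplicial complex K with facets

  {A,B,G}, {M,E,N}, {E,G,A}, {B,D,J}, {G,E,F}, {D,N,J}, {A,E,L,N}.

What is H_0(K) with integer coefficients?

H_0 ≅ Z.

K has 10 vertices, 19 edges, 10 triangles, 1 3-simplex.
rank ∂_0 = 0, rank ∂_1 = 9 ⇒ b_0 = 10 − 0 − 9 = 1; all invariant factors of ∂_1 are 1 so no torsion. So H_0 ≅ Z.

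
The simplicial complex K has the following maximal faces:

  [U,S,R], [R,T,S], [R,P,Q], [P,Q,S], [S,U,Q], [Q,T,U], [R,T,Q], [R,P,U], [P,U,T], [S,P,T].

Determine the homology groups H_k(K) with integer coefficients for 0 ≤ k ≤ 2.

We work with the vertex ordering P < Q < R < S < T < U. The simplices of K, each written with vertices in increasing order, are:

  0-simplices (6): P, Q, R, S, T, U
  1-simplices (15): PQ, PR, PS, PT, PU, QR, QS, QT, QU, RS, RT, RU, ST, SU, TU
  2-simplices (10): PQR, PQS, PRU, PST, PTU, QRT, QSU, QTU, RST, RSU

giving chain groups C_0 ≅ Z^6, C_1 ≅ Z^15, C_2 ≅ Z^10.

∂_1: C_1 → C_0 is given by ∂[p,q] = [q] − [p]. For instance
  ∂QU = U − Q.
The resulting 6×15 matrix has rank 5, and its Smith normal form has invariant factors (1,1,1,1,1).

∂_2: C_2 → C_1 acts by ∂[p,q,r] = [q,r] − [p,r] + [p,q]. For instance
  ∂PQS = QS − PS + PQ,
  ∂QRT = RT − QT + QR.
As a 15×10 matrix over Z this has rank 10, with invariant factors (1,1,1,1,1,1,1,1,1,2).

Reading off H_k = ker ∂_k / im ∂_{k+1}:

  H_0: rank C_0 − rank ∂_1 = 6 − 5 = 1, and the invariant factors of ∂_1 are all 1, so H_0 = Z.
  H_1: rank ker ∂_1 − rank ∂_2 = (15 − 5) − 10 = 0, and ∂_2 has invariant factor 2 > 1, so H_1 = Z_2.
  H_2: rank ker ∂_2 − rank ∂_3 = (10 − 10) − 0 = 0, and there is no ∂_3, so H_2 = 0.

H_0 ≅ Z,  H_1 ≅ Z_2,  H_2 = 0.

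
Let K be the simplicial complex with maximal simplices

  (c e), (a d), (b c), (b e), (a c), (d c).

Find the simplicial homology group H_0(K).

H_0 ≅ Z.

We work with the vertex ordering a < b < c < d < e. The simplices of K, each written with vertices in increasing order, are:

  0-simplices (5): a, b, c, d, e
  1-simplices (6): ac, ad, bc, be, cd, ce

giving chain groups C_0 ≅ Z^5, C_1 ≅ Z^6.

∂_1: C_1 → C_0 sends each edge [p,q] (with p < q) to q − p. For instance
  ∂ad = d − a.
The 5×6 boundary matrix has rank 4 and Smith normal form diag(1,1,1,1).

From H_k ≅ ker(∂_k) / im(∂_{k+1}) we obtain:

  H_0: rank C_0 − rank ∂_1 = 5 − 4 = 1, and the invariant factors of ∂_1 are all 1, so H_0 ≅ Z.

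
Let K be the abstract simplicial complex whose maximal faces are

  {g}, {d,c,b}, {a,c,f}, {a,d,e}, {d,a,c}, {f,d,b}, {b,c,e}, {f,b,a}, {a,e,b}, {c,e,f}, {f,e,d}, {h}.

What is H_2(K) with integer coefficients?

H_2 ≅ 0.

Order the vertices as a < b < c < d < e < f < g < h. Listing each simplex with vertices in this order, K has dimension 2 with simplices:

  0-simplices (8): a, b, c, d, e, f, g, h
  1-simplices (15): ab, ac, ad, ae, af, bc, bd, be, bf, cd, ce, cf, de, df, ef
  2-simplices (10): abe, abf, acd, acf, ade, bcd, bce, bdf, cef, def

giving chain groups C_0 ≅ Z^8, C_1 ≅ Z^15, C_2 ≅ Z^10.

The boundary map ∂_1: C_1 → C_0 sends each edge [p,q] (with p < q) to q − p.
As a 8×15 matrix over Z this has rank 5, with invariant factors (1,1,1,1,1).

The boundary map ∂_2: C_2 → C_1 maps a triangle to the signed sum of its edges. For instance
  ∂bdf = df − bf + bd,
  ∂acf = cf − af + ac.
The resulting 15×10 matrix has rank 10, and its Smith normal form has invariant factors (1,1,1,1,1,1,1,1,1,2).

Now H_k = ker ∂_k / im ∂_{k+1}, so:

  H_2: rank ker ∂_2 − rank ∂_3 = (10 − 10) − 0 = 0, and there is no ∂_3, so H_2 = 0.

(K is a triangulation of the disjoint union of the real projective plane RP^2 and a set of 2 points.)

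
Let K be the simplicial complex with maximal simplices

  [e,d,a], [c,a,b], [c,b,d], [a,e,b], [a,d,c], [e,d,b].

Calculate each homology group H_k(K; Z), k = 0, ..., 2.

H_0 ≅ Z,  H_1 = 0,  H_2 ≅ Z.

K has 5 vertices, 9 edges, 6 triangles.
rank ∂_0 = 0, rank ∂_1 = 4 ⇒ b_0 = 5 − 0 − 4 = 1; all invariant factors of ∂_1 are 1 so no torsion. So H_0 = Z.
rank ∂_1 = 4, rank ∂_2 = 5 ⇒ b_1 = 9 − 4 − 5 = 0; all invariant factors of ∂_2 are 1 so no torsion. So H_1 = 0.
rank ∂_2 = 5, rank ∂_3 = 0 ⇒ b_2 = 6 − 5 − 0 = 1. So H_2 = Z.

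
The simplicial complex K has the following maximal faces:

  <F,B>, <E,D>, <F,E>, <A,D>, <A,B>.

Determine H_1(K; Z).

We work with the vertex ordering A < B < D < E < F. The simplices of K, each written with vertices in increasing order, are:

  0-simplices (5): A, B, D, E, F
  1-simplices (5): AB, AD, BF, DE, EF

so the chain groups are C_0 ≅ Z^5, C_1 ≅ Z^5.

The boundary map ∂_1: C_1 → C_0 maps an edge to its endpoints' difference, ∂[p,q] = q − p.
The 5×5 boundary matrix has rank 4 and Smith normal form diag(1,1,1,1).

Computing H_k = (kernel of ∂_k) / (image of ∂_{k+1}):

  H_1: rank ker ∂_1 − rank ∂_2 = (5 − 4) − 0 = 1, and there is no ∂_2, so H_1 = Z.

(K is a triangulation of the circle S^1.)

H_1 = Z.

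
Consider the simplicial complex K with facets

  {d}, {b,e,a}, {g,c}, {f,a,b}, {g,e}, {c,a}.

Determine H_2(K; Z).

H_2 = 0.

We work with the vertex ordering a < b < c < d < e < f < g. The simplices of K, each written with vertices in increasing order, are:

  0-simplices (7): a, b, c, d, e, f, g
  1-simplices (8): ab, ac, ae, af, be, bf, cg, eg
  2-simplices (2): abe, abf

giving chain groups C_0 ≅ Z^7, C_1 ≅ Z^8, C_2 ≅ Z^2.

The boundary map ∂_1: C_1 → C_0 is given by ∂[p,q] = [q] − [p]. For instance
  ∂eg = g − e.
As a 7×8 matrix over Z this has rank 5, with invariant factors (1,1,1,1,1).

∂_2: C_2 → C_1 maps a triangle to the signed sum of its edges. For instance
  ∂abf = bf − af + ab,
  ∂abe = be − ae + ab.
The resulting 8×2 matrix has rank 2, and its Smith normal form has invariant factors (1,1).

Reading off H_k = ker ∂_k / im ∂_{k+1}:

  H_2: rank ker ∂_2 − rank ∂_3 = (2 − 2) − 0 = 0, and there is no ∂_3, so H_2 = 0.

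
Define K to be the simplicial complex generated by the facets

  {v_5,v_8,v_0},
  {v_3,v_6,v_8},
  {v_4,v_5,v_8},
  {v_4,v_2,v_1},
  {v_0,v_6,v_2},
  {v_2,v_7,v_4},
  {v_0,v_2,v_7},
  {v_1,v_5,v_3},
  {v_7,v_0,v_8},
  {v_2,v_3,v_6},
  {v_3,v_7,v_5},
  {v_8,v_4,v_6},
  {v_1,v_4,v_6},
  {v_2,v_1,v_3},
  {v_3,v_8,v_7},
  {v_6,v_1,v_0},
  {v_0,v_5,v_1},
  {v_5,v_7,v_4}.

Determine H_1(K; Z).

Order the vertices as v_0 < v_1 < v_2 < v_3 < v_4 < v_5 < v_6 < v_7 < v_8. Listing each simplex with vertices in this order, K has dimension 2 with simplices:

  0-simplices (9): [v_0], [v_1], [v_2], [v_3], [v_4], [v_5], [v_6], [v_7], [v_8]
  1-simplices (27): (27 of them)
  2-simplices (18): (18 of them)

giving chain groups C_0 ≅ Z^9, C_1 ≅ Z^27, C_2 ≅ Z^18.

The boundary map ∂_1: C_1 → C_0 maps an edge to its endpoints' difference, ∂[p,q] = q − p.
This gives a 9×27 integer matrix of rank 8; reducing to Smith normal form yields diagonal entries (1,1,1,1,1,1,1,1).

Boundary ∂_2: C_2 → C_1 maps a triangle to the signed sum of its edges. For instance
  ∂[v_0,v_1,v_5] = [v_1,v_5] − [v_0,v_5] + [v_0,v_1],
  ∂[v_2,v_3,v_6] = [v_3,v_6] − [v_2,v_6] + [v_2,v_3].
The resulting 27×18 matrix has rank 18, and its Smith normal form has invariant factors (1,1,1,1,1,1,1,1,1,1,1,1,1,1,1,1,1,2).

Reading off H_k = ker ∂_k / im ∂_{k+1}:

  H_1: rank ker ∂_1 − rank ∂_2 = (27 − 8) − 18 = 1, and ∂_2 has invariant factor 2 > 1, so H_1 ≅ Z ⊕ Z/2.

(K is a triangulation of the Klein bottle.)

H_1 = Z ⊕ Z/2.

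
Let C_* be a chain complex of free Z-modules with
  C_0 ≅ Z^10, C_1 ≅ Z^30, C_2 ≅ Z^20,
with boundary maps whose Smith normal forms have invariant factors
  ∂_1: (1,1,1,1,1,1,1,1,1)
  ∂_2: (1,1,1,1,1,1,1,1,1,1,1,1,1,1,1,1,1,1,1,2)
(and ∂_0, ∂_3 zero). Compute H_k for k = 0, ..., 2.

H_0 = Z,  H_1 = Z ⊕ Z/2,  H_2 = 0.

H_0: b_0 = 10 − 0 − 9 = 1; torsion from ∂_1 factors > 1: none. So H_0 = Z.
H_1: b_1 = 30 − 9 − 20 = 1; torsion from ∂_2 factors > 1: [2]. So H_1 = Z ⊕ Z/2.
H_2: b_2 = 20 − 20 − 0 = 0; torsion from ∂_3 factors > 1: none. So H_2 = 0.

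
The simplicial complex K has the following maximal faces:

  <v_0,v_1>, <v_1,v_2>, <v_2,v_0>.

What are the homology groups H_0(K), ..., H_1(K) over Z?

We work with the vertex ordering v_0 < v_1 < v_2. The simplices of K, each written with vertices in increasing order, are:

  0-simplices (3): [v_0], [v_1], [v_2]
  1-simplices (3): [v_0,v_1], [v_0,v_2], [v_1,v_2]

Hence C_0 ≅ Z^3, C_1 ≅ Z^3.

Boundary ∂_1: C_1 → C_0 maps an edge to its endpoints' difference, ∂[p,q] = q − p.
As a 3×3 matrix over Z this has rank 2, with invariant factors (1,1).

Reading off H_k = ker ∂_k / im ∂_{k+1}:

  H_0: rank C_0 − rank ∂_1 = 3 − 2 = 1, and the invariant factors of ∂_1 are all 1, so H_0 = Z.
  H_1: rank ker ∂_1 − rank ∂_2 = (3 − 2) − 0 = 1, and there is no ∂_2, so H_1 = Z.

H_0 = Z,  H_1 = Z.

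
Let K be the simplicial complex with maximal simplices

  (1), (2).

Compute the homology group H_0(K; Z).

We work with the vertex ordering 1 < 2. The simplices of K, each written with vertices in increasing order, are:

  0-simplices (2): [1], [2]

Hence C_0 ≅ Z^2.

Computing H_k = (kernel of ∂_k) / (image of ∂_{k+1}):

  H_0: rank C_0 − rank ∂_1 = 2 − 0 = 2, and there is no ∂_1, so H_0 = Z^2.

(K is a triangulation of a set of 2 points.)

H_0 = Z^2.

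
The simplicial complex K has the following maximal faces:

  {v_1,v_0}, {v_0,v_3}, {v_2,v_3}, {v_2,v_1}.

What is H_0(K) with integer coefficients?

H_0 = Z.

Take the total order v_0 < v_1 < v_2 < v_3 on the vertex set. Then K (dimension 1) consists of the simplices:

  0-simplices (4): [v_0], [v_1], [v_2], [v_3]
  1-simplices (4): [v_0,v_1], [v_0,v_3], [v_1,v_2], [v_2,v_3]

so the chain groups are C_0 ≅ Z^4, C_1 ≅ Z^4.

∂_1: C_1 → C_0 maps an edge to its endpoints' difference, ∂[p,q] = q − p. For instance
  ∂[v_0,v_1] = [v_1] − [v_0].
This gives a 4×4 integer matrix of rank 3; reducing to Smith normal form yields diagonal entries (1,1,1).

Reading off H_k = ker ∂_k / im ∂_{k+1}:

  H_0: rank C_0 − rank ∂_1 = 4 − 3 = 1, and the invariant factors of ∂_1 are all 1, so H_0 = Z.

(K is a triangulation of the circle S^1.)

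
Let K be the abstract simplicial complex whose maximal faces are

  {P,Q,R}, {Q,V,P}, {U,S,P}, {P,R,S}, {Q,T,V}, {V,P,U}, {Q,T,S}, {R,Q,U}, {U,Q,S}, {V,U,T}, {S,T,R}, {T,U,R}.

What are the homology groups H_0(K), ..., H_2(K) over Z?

K has 7 vertices, 18 edges, 12 triangles.
rank ∂_0 = 0, rank ∂_1 = 6 ⇒ b_0 = 7 − 0 − 6 = 1; all invariant factors of ∂_1 are 1 so no torsion. So H_0 = Z.
rank ∂_1 = 6, rank ∂_2 = 12 ⇒ b_1 = 18 − 6 − 12 = 0; ∂_2 has invariant factor(s) [2] giving torsion. So H_1 = Z/2.
rank ∂_2 = 12, rank ∂_3 = 0 ⇒ b_2 = 12 − 12 − 0 = 0. So H_2 = 0.

H_0 = Z,  H_1 = Z/2,  H_2 = 0.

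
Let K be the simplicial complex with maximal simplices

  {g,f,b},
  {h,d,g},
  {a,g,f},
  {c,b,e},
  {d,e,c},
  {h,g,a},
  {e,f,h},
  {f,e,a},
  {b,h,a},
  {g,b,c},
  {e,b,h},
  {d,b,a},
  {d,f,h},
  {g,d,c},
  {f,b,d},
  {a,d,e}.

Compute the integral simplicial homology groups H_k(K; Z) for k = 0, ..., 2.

H_0 = Z,  H_1 = Z^2,  H_2 = Z.

Order the vertices as a < b < c < d < e < f < g < h. Listing each simplex with vertices in this order, K has dimension 2 with simplices:

  0-simplices (8): a, b, c, d, e, f, g, h
  1-simplices (24): ab, ad, ae, af, ag, ah, bc, bd, be, bf, bg, bh, cd, ce, cg, de, df, dg, dh, ef, eh, fg, fh, gh
  2-simplices (16): abd, abh, ade, aef, afg, agh, bce, bcg, bdf, beh, bfg, cde, cdg, dfh, dgh, efh

giving chain groups C_0 ≅ Z^8, C_1 ≅ Z^24, C_2 ≅ Z^16.

The boundary map ∂_1: C_1 → C_0 sends each edge [p,q] (with p < q) to q − p. For instance
  ∂fh = h − f.
The 8×24 boundary matrix has rank 7 and Smith normal form diag(1,1,1,1,1,1,1).

The boundary map ∂_2: C_2 → C_1 acts by ∂[p,q,r] = [q,r] − [p,r] + [p,q]. For instance
  ∂abh = bh − ah + ab,
  ∂bdf = df − bf + bd.
The resulting 24×16 matrix has rank 15, and its Smith normal form has invariant factors (1,1,1,1,1,1,1,1,1,1,1,1,1,1,1).

Reading off H_k = ker ∂_k / im ∂_{k+1}:

  H_0: rank C_0 − rank ∂_1 = 8 − 7 = 1, and the invariant factors of ∂_1 are all 1, so H_0 ≅ Z.
  H_1: rank ker ∂_1 − rank ∂_2 = (24 − 7) − 15 = 2, and the invariant factors of ∂_2 are all 1, so H_1 ≅ Z^2.
  H_2: rank ker ∂_2 − rank ∂_3 = (16 − 15) − 0 = 1, and there is no ∂_3, so H_2 ≅ Z.

As a check, the Euler characteristic is 8 − 24 + 16 = 0, which agrees with 1 − 2 + 1 = 0.
(K is a triangulation of the torus T^2.)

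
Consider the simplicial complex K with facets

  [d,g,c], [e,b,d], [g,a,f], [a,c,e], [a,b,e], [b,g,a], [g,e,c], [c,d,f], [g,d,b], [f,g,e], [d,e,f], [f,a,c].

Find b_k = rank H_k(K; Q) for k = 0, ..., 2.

b_0 = 1, b_1 = 0, b_2 = 0.

We work with the vertex ordering a < b < c < d < e < f < g. The simplices of K, each written with vertices in increasing order, are:

  0-simplices (7): a, b, c, d, e, f, g
  1-simplices (18): ab, ac, ae, af, ag, bd, be, bg, cd, ce, cf, cg, de, df, dg, ef, eg, fg
  2-simplices (12): abe, abg, ace, acf, afg, bde, bdg, cdf, cdg, ceg, def, efg

giving chain groups C_0 ≅ Z^7, C_1 ≅ Z^18, C_2 ≅ Z^12.

The boundary map ∂_1: C_1 → C_0 is given by ∂[p,q] = [q] − [p].
This gives a 7×18 integer matrix of rank 6; reducing to Smith normal form yields diagonal entries (1,1,1,1,1,1).

The boundary map ∂_2: C_2 → C_1 maps a triangle to the signed sum of its edges. For instance
  ∂bde = de − be + bd,
  ∂cdf = df − cf + cd.
The resulting 18×12 matrix has rank 12, and its Smith normal form has invariant factors (1,1,1,1,1,1,1,1,1,1,1,2).

Computing H_k = (kernel of ∂_k) / (image of ∂_{k+1}):

  H_0: rank C_0 − rank ∂_1 = 7 − 6 = 1, and the invariant factors of ∂_1 are all 1, so H_0 = Z.
  H_1: rank ker ∂_1 − rank ∂_2 = (18 − 6) − 12 = 0, and ∂_2 has invariant factor 2 > 1, so H_1 = Z/2.
  H_2: rank ker ∂_2 − rank ∂_3 = (12 − 12) − 0 = 0, and there is no ∂_3, so H_2 = 0.

As a check, the Euler characteristic is 7 − 18 + 12 = 1, which agrees with 1 − 0 + 0 = 1.

Hence the Betti numbers are b_0 = 1, b_1 = 0, b_2 = 0.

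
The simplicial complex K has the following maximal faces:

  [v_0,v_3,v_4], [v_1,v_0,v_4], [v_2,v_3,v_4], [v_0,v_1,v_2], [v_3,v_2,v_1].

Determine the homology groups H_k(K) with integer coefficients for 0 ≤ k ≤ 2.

H_0 = Z,  H_1 = Z,  H_2 = 0.

Order the vertices as v_0 < v_1 < v_2 < v_3 < v_4. Listing each simplex with vertices in this order, K has dimension 2 with simplices:

  0-simplices (5): [v_0], [v_1], [v_2], [v_3], [v_4]
  1-simplices (10): [v_0,v_1], [v_0,v_2], [v_0,v_3], [v_0,v_4], [v_1,v_2], [v_1,v_3], [v_1,v_4], [v_2,v_3], [v_2,v_4], [v_3,v_4]
  2-simplices (5): [v_0,v_1,v_2], [v_0,v_1,v_4], [v_0,v_3,v_4], [v_1,v_2,v_3], [v_2,v_3,v_4]

Hence C_0 ≅ Z^5, C_1 ≅ Z^10, C_2 ≅ Z^5.

∂_1: C_1 → C_0 maps an edge to its endpoints' difference, ∂[p,q] = q − p.
This gives a 5×10 integer matrix of rank 4; reducing to Smith normal form yields diagonal entries (1,1,1,1).

∂_2: C_2 → C_1 acts by ∂[p,q,r] = [q,r] − [p,r] + [p,q]. For instance
  ∂[v_1,v_2,v_3] = [v_2,v_3] − [v_1,v_3] + [v_1,v_2],
  ∂[v_0,v_3,v_4] = [v_3,v_4] − [v_0,v_4] + [v_0,v_3].
This gives a 10×5 integer matrix of rank 5; reducing to Smith normal form yields diagonal entries (1,1,1,1,1).

Computing H_k = (kernel of ∂_k) / (image of ∂_{k+1}):

  H_0: rank C_0 − rank ∂_1 = 5 − 4 = 1, and the invariant factors of ∂_1 are all 1, so H_0 ≅ Z.
  H_1: rank ker ∂_1 − rank ∂_2 = (10 − 4) − 5 = 1, and the invariant factors of ∂_2 are all 1, so H_1 ≅ Z.
  H_2: rank ker ∂_2 − rank ∂_3 = (5 − 5) − 0 = 0, and there is no ∂_3, so H_2 ≅ 0.

As a check, the Euler characteristic is 5 − 10 + 5 = 0, which agrees with 1 − 1 + 0 = 0.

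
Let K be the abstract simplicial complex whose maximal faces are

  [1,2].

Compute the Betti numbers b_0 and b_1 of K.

b_0 = 1, b_1 = 0.

Take the total order 1 < 2 on the vertex set. Then K (dimension 1) consists of the simplices:

  0-simplices (2): [1], [2]
  1-simplices (1): [1,2]

Hence C_0 ≅ Z^2, C_1 ≅ Z^1.

The boundary map ∂_1: C_1 → C_0 sends each edge [p,q] (with p < q) to q − p.
The 2×1 boundary matrix has rank 1 and Smith normal form diag(1).

From H_k ≅ ker(∂_k) / im(∂_{k+1}) we obtain:

  H_0: rank C_0 − rank ∂_1 = 2 − 1 = 1, and the invariant factors of ∂_1 are all 1, so H_0 ≅ Z.
  H_1: rank ker ∂_1 − rank ∂_2 = (1 − 1) − 0 = 0, and there is no ∂_2, so H_1 ≅ 0.

Hence the Betti numbers are b_0 = 1, b_1 = 0.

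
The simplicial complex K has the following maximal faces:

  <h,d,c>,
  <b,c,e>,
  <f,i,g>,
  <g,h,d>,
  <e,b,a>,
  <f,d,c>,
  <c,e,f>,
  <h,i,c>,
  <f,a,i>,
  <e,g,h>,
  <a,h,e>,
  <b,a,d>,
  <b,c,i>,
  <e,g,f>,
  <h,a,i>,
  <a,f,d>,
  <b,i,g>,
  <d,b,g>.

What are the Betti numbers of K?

b_0 = 1, b_1 = 2, b_2 = 1.

K has 9 vertices, 27 edges, 18 triangles.
rank ∂_0 = 0, rank ∂_1 = 8 ⇒ b_0 = 9 − 0 − 8 = 1; all invariant factors of ∂_1 are 1 so no torsion. So H_0 = Z.
rank ∂_1 = 8, rank ∂_2 = 17 ⇒ b_1 = 27 − 8 − 17 = 2; all invariant factors of ∂_2 are 1 so no torsion. So H_1 = Z^2.
rank ∂_2 = 17, rank ∂_3 = 0 ⇒ b_2 = 18 − 17 − 0 = 1. So H_2 = Z.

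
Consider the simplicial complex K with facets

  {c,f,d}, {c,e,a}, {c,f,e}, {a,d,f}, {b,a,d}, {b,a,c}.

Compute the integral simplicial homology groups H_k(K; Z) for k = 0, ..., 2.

H_0 = Z,  H_1 = Z,  H_2 = 0.

Fix the vertex order a < b < c < d < e < f and write every simplex with vertices in increasing order. Then dim K = 2 and the simplices of K are:

  0-simplices (6): a, b, c, d, e, f
  1-simplices (12): ab, ac, ad, ae, af, bc, bd, cd, ce, cf, df, ef
  2-simplices (6): abc, abd, ace, adf, cdf, cef

giving chain groups C_0 ≅ Z^6, C_1 ≅ Z^12, C_2 ≅ Z^6.

∂_1: C_1 → C_0 is given by ∂[p,q] = [q] − [p].
The resulting 6×12 matrix has rank 5, and its Smith normal form has invariant factors (1,1,1,1,1).

∂_2: C_2 → C_1 sends each 2-simplex [p,q,r] to [q,r] − [p,r] + [p,q]. For instance
  ∂cdf = df − cf + cd,
  ∂ace = ce − ae + ac.
As a 12×6 matrix over Z this has rank 6, with invariant factors (1,1,1,1,1,1).

From H_k ≅ ker(∂_k) / im(∂_{k+1}) we obtain:

  H_0: rank C_0 − rank ∂_1 = 6 − 5 = 1, and the invariant factors of ∂_1 are all 1, so H_0 ≅ Z.
  H_1: rank ker ∂_1 − rank ∂_2 = (12 − 5) − 6 = 1, and the invariant factors of ∂_2 are all 1, so H_1 ≅ Z.
  H_2: rank ker ∂_2 − rank ∂_3 = (6 − 6) − 0 = 0, and there is no ∂_3, so H_2 ≅ 0.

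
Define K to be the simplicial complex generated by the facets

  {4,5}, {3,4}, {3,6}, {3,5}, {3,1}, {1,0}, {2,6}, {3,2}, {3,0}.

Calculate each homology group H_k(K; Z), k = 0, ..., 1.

We work with the vertex ordering 0 < 1 < 2 < 3 < 4 < 5 < 6. The simplices of K, each written with vertices in increasing order, are:

  0-simplices (7): [0], [1], [2], [3], [4], [5], [6]
  1-simplices (9): [0,1], [0,3], [1,3], [2,3], [2,6], [3,4], [3,5], [3,6], [4,5]

so the chain groups are C_0 ≅ Z^7, C_1 ≅ Z^9.

Boundary ∂_1: C_1 → C_0 maps an edge to its endpoints' difference, ∂[p,q] = q − p.
As a 7×9 matrix over Z this has rank 6, with invariant factors (1,1,1,1,1,1).

Now H_k = ker ∂_k / im ∂_{k+1}, so:

  H_0: rank C_0 − rank ∂_1 = 7 − 6 = 1, and the invariant factors of ∂_1 are all 1, so H_0 ≅ Z.
  H_1: rank ker ∂_1 − rank ∂_2 = (9 − 6) − 0 = 3, and there is no ∂_2, so H_1 ≅ Z^3.

H_0 ≅ Z,  H_1 ≅ Z^3.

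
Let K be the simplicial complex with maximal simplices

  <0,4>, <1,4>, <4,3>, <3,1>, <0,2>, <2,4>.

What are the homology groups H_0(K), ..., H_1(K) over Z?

We work with the vertex ordering 0 < 1 < 2 < 3 < 4. The simplices of K, each written with vertices in increasing order, are:

  0-simplices (5): [0], [1], [2], [3], [4]
  1-simplices (6): [0,2], [0,4], [1,3], [1,4], [2,4], [3,4]

Hence C_0 ≅ Z^5, C_1 ≅ Z^6.

∂_1: C_1 → C_0 sends each edge [p,q] (with p < q) to q − p.
This gives a 5×6 integer matrix of rank 4; reducing to Smith normal form yields diagonal entries (1,1,1,1).

From H_k ≅ ker(∂_k) / im(∂_{k+1}) we obtain:

  H_0: rank C_0 − rank ∂_1 = 5 − 4 = 1, and the invariant factors of ∂_1 are all 1, so H_0 ≅ Z.
  H_1: rank ker ∂_1 − rank ∂_2 = (6 − 4) − 0 = 2, and there is no ∂_2, so H_1 ≅ Z^2.

(K is a triangulation of a wedge of 2 circles.)

H_0 ≅ Z,  H_1 ≅ Z^2.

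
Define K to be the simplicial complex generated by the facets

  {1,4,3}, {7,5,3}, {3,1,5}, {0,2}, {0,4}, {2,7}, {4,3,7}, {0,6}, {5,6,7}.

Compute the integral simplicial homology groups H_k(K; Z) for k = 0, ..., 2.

Take the total order 0 < 1 < 2 < 3 < 4 < 5 < 6 < 7 on the vertex set. Then K (dimension 2) consists of the simplices:

  0-simplices (8): [0], [1], [2], [3], [4], [5], [6], [7]
  1-simplices (14): [0,2], [0,4], [0,6], [1,3], [1,4], [1,5], [2,7], [3,4], [3,5], [3,7], [4,7], [5,6], [5,7], [6,7]
  2-simplices (5): [1,3,4], [1,3,5], [3,4,7], [3,5,7], [5,6,7]

giving chain groups C_0 ≅ Z^8, C_1 ≅ Z^14, C_2 ≅ Z^5.

The boundary map ∂_1: C_1 → C_0 maps an edge to its endpoints' difference, ∂[p,q] = q − p. For instance
  ∂[5,6] = [6] − [5].
The 8×14 boundary matrix has rank 7 and Smith normal form diag(1,1,1,1,1,1,1).

Boundary ∂_2: C_2 → C_1 maps a triangle to the signed sum of its edges. For instance
  ∂[3,4,7] = [4,7] − [3,7] + [3,4],
  ∂[1,3,4] = [3,4] − [1,4] + [1,3].
As a 14×5 matrix over Z this has rank 5, with invariant factors (1,1,1,1,1).

Now H_k = ker ∂_k / im ∂_{k+1}, so:

  H_0: rank C_0 − rank ∂_1 = 8 − 7 = 1, and the invariant factors of ∂_1 are all 1, so H_0 = Z.
  H_1: rank ker ∂_1 − rank ∂_2 = (14 − 7) − 5 = 2, and the invariant factors of ∂_2 are all 1, so H_1 = Z^2.
  H_2: rank ker ∂_2 − rank ∂_3 = (5 − 5) − 0 = 0, and there is no ∂_3, so H_2 = 0.

H_0 = Z,  H_1 = Z^2,  H_2 = 0.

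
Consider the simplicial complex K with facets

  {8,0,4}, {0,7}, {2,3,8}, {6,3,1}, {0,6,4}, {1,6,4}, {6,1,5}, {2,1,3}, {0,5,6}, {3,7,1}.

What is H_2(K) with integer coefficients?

K has 9 vertices, 19 edges, 9 triangles.
rank ∂_2 = 9, rank ∂_3 = 0 ⇒ b_2 = 9 − 9 − 0 = 0. So H_2 ≅ 0.

H_2 ≅ 0.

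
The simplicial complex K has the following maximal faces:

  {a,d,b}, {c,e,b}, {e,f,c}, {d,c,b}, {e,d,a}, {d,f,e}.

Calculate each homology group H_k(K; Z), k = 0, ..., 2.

Fix the vertex order a < b < c < d < e < f and write every simplex with vertices in increasing order. Then dim K = 2 and the simplices of K are:

  0-simplices (6): a, b, c, d, e, f
  1-simplices (12): ab, ad, ae, bc, bd, be, cd, ce, cf, de, df, ef
  2-simplices (6): abd, ade, bcd, bce, cef, def

Hence C_0 ≅ Z^6, C_1 ≅ Z^12, C_2 ≅ Z^6.

∂_1: C_1 → C_0 is given by ∂[p,q] = [q] − [p]. For instance
  ∂ae = e − a.
The resulting 6×12 matrix has rank 5, and its Smith normal form has invariant factors (1,1,1,1,1).

The boundary map ∂_2: C_2 → C_1 acts by ∂[p,q,r] = [q,r] − [p,r] + [p,q]. For instance
  ∂bcd = cd − bd + bc,
  ∂ade = de − ae + ad.
As a 12×6 matrix over Z this has rank 6, with invariant factors (1,1,1,1,1,1).

Computing H_k = (kernel of ∂_k) / (image of ∂_{k+1}):

  H_0: rank C_0 − rank ∂_1 = 6 − 5 = 1, and the invariant factors of ∂_1 are all 1, so H_0 ≅ Z.
  H_1: rank ker ∂_1 − rank ∂_2 = (12 − 5) − 6 = 1, and the invariant factors of ∂_2 are all 1, so H_1 ≅ Z.
  H_2: rank ker ∂_2 − rank ∂_3 = (6 − 6) − 0 = 0, and there is no ∂_3, so H_2 ≅ 0.

H_0 = Z,  H_1 = Z,  H_2 = 0.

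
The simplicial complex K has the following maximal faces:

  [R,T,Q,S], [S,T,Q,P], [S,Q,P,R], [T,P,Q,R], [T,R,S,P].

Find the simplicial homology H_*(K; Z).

Take the total order P < Q < R < S < T on the vertex set. Then K (dimension 3) consists of the simplices:

  0-simplices (5): P, Q, R, S, T
  1-simplices (10): PQ, PR, PS, PT, QR, QS, QT, RS, RT, ST
  2-simplices (10): PQR, PQS, PQT, PRS, PRT, PST, QRS, QRT, QST, RST
  3-simplices (5): PQRS, PQRT, PQST, PRST, QRST

so the chain groups are C_0 ≅ Z^5, C_1 ≅ Z^10, C_2 ≅ Z^10, C_3 ≅ Z^5.

∂_1: C_1 → C_0 maps an edge to its endpoints' difference, ∂[p,q] = q − p.
The resulting 5×10 matrix has rank 4, and its Smith normal form has invariant factors (1,1,1,1).

Boundary ∂_2: C_2 → C_1 maps a triangle to the signed sum of its edges. For instance
  ∂QRS = RS − QS + QR,
  ∂PST = ST − PT + PS.
The 10×10 boundary matrix has rank 6 and Smith normal form diag(1,1,1,1,1,1).

The boundary map ∂_3: C_3 → C_2 sends each 3-simplex σ to the alternating sum Σ_i (−1)^i (σ with its i-th vertex removed). For instance
  ∂QRST = RST − QST + QRT − QRS,
  ∂PQST = QST − PST + PQT − PQS.
The 10×5 boundary matrix has rank 4 and Smith normal form diag(1,1,1,1).

Computing H_k = (kernel of ∂_k) / (image of ∂_{k+1}):

  H_0: rank C_0 − rank ∂_1 = 5 − 4 = 1, and the invariant factors of ∂_1 are all 1, so H_0 ≅ Z.
  H_1: rank ker ∂_1 − rank ∂_2 = (10 − 4) − 6 = 0, and the invariant factors of ∂_2 are all 1, so H_1 ≅ 0.
  H_2: rank ker ∂_2 − rank ∂_3 = (10 − 6) − 4 = 0, and the invariant factors of ∂_3 are all 1, so H_2 ≅ 0.
  H_3: rank ker ∂_3 − rank ∂_4 = (5 − 4) − 0 = 1, and there is no ∂_4, so H_3 ≅ Z.

H_0 = Z,  H_1 = 0,  H_2 = 0,  H_3 = Z.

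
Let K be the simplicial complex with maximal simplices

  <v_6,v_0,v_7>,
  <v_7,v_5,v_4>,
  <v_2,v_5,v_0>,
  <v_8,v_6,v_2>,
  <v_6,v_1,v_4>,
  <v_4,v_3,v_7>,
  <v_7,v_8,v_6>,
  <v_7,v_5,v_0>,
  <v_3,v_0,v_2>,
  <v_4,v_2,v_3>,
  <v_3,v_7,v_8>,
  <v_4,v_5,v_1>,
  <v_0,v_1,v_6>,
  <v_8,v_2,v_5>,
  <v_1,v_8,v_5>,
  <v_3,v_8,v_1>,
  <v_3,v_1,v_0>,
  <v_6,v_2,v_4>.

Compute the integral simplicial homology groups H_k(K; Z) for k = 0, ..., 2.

Order the vertices as v_0 < v_1 < v_2 < v_3 < v_4 < v_5 < v_6 < v_7 < v_8. Listing each simplex with vertices in this order, K has dimension 2 with simplices:

  0-simplices (9): [v_0], [v_1], [v_2], [v_3], [v_4], [v_5], [v_6], [v_7], [v_8]
  1-simplices (27): (27 of them)
  2-simplices (18): (18 of them)

Hence C_0 ≅ Z^9, C_1 ≅ Z^27, C_2 ≅ Z^18.

Boundary ∂_1: C_1 → C_0 sends each edge [p,q] (with p < q) to q − p. For instance
  ∂[v_0,v_3] = [v_3] − [v_0].
This gives a 9×27 integer matrix of rank 8; reducing to Smith normal form yields diagonal entries (1,1,1,1,1,1,1,1).

The boundary map ∂_2: C_2 → C_1 sends each 2-simplex [p,q,r] to [q,r] − [p,r] + [p,q]. For instance
  ∂[v_2,v_5,v_8] = [v_5,v_8] − [v_2,v_8] + [v_2,v_5],
  ∂[v_1,v_4,v_5] = [v_4,v_5] − [v_1,v_5] + [v_1,v_4].
The resulting 27×18 matrix has rank 17, and its Smith normal form has invariant factors (1,1,1,1,1,1,1,1,1,1,1,1,1,1,1,1,1).

Now H_k = ker ∂_k / im ∂_{k+1}, so:

  H_0: rank C_0 − rank ∂_1 = 9 − 8 = 1, and the invariant factors of ∂_1 are all 1, so H_0 = Z.
  H_1: rank ker ∂_1 − rank ∂_2 = (27 − 8) − 17 = 2, and the invariant factors of ∂_2 are all 1, so H_1 = Z^2.
  H_2: rank ker ∂_2 − rank ∂_3 = (18 − 17) − 0 = 1, and there is no ∂_3, so H_2 = Z.

(K is a triangulation of the torus T^2.)

H_0 = Z,  H_1 = Z^2,  H_2 = Z.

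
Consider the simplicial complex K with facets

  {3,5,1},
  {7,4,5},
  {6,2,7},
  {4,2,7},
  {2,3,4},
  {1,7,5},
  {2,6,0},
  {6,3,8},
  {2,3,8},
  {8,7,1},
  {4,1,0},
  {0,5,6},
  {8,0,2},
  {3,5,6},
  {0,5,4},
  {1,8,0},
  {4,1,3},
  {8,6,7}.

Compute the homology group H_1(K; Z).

H_1 ≅ Z ⊕ Z/2Z.

We work with the vertex ordering 0 < 1 < 2 < 3 < 4 < 5 < 6 < 7 < 8. The simplices of K, each written with vertices in increasing order, are:

  0-simplices (9): [0], [1], [2], [3], [4], [5], [6], [7], [8]
  1-simplices (27): (27 of them)
  2-simplices (18): [0,1,4], [0,1,8], [0,2,6], [0,2,8], [0,4,5], [0,5,6], [1,3,4], [1,3,5], [1,5,7], [1,7,8], [2,3,4], [2,3,8], [2,4,7], [2,6,7], [3,5,6], [3,6,8], [4,5,7], [6,7,8]

Hence C_0 ≅ Z^9, C_1 ≅ Z^27, C_2 ≅ Z^18.

The boundary map ∂_1: C_1 → C_0 maps an edge to its endpoints' difference, ∂[p,q] = q − p. For instance
  ∂[1,5] = [5] − [1].
The resulting 9×27 matrix has rank 8, and its Smith normal form has invariant factors (1,1,1,1,1,1,1,1).

Boundary ∂_2: C_2 → C_1 sends each 2-simplex [p,q,r] to [q,r] − [p,r] + [p,q]. For instance
  ∂[0,4,5] = [4,5] − [0,5] + [0,4],
  ∂[1,3,5] = [3,5] − [1,5] + [1,3].
As a 27×18 matrix over Z this has rank 18, with invariant factors (1,1,1,1,1,1,1,1,1,1,1,1,1,1,1,1,1,2).

From H_k ≅ ker(∂_k) / im(∂_{k+1}) we obtain:

  H_1: rank ker ∂_1 − rank ∂_2 = (27 − 8) − 18 = 1, and ∂_2 has invariant factor 2 > 1, so H_1 ≅ Z ⊕ Z/2Z.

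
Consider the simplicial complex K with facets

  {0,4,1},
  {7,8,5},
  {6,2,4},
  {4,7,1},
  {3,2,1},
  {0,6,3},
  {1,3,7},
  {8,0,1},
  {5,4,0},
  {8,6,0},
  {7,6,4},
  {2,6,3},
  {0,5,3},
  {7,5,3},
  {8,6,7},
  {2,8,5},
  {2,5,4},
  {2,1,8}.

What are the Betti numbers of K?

b_0 = 1, b_1 = 2, b_2 = 1.

Take the total order 0 < 1 < 2 < 3 < 4 < 5 < 6 < 7 < 8 on the vertex set. Then K (dimension 2) consists of the simplices:

  0-simplices (9): [0], [1], [2], [3], [4], [5], [6], [7], [8]
  1-simplices (27): (27 of them)
  2-simplices (18): [0,1,4], [0,1,8], [0,3,5], [0,3,6], [0,4,5], [0,6,8], [1,2,3], [1,2,8], [1,3,7], [1,4,7], [2,3,6], [2,4,5], [2,4,6], [2,5,8], [3,5,7], [4,6,7], [5,7,8], [6,7,8]

Hence C_0 ≅ Z^9, C_1 ≅ Z^27, C_2 ≅ Z^18.

Boundary ∂_1: C_1 → C_0 maps an edge to its endpoints' difference, ∂[p,q] = q − p.
The 9×27 boundary matrix has rank 8 and Smith normal form diag(1,1,1,1,1,1,1,1).

∂_2: C_2 → C_1 sends each 2-simplex [p,q,r] to [q,r] − [p,r] + [p,q]. For instance
  ∂[0,3,6] = [3,6] − [0,6] + [0,3],
  ∂[5,7,8] = [7,8] − [5,8] + [5,7].
The 27×18 boundary matrix has rank 17 and Smith normal form diag(1,1,1,1,1,1,1,1,1,1,1,1,1,1,1,1,1).

Reading off H_k = ker ∂_k / im ∂_{k+1}:

  H_0: rank C_0 − rank ∂_1 = 9 − 8 = 1, and the invariant factors of ∂_1 are all 1, so H_0 ≅ Z.
  H_1: rank ker ∂_1 − rank ∂_2 = (27 − 8) − 17 = 2, and the invariant factors of ∂_2 are all 1, so H_1 ≅ Z^2.
  H_2: rank ker ∂_2 − rank ∂_3 = (18 − 17) − 0 = 1, and there is no ∂_3, so H_2 ≅ Z.

Hence the Betti numbers are b_0 = 1, b_1 = 2, b_2 = 1.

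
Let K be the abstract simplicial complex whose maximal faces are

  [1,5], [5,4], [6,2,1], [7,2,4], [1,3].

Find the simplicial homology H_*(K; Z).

H_0 ≅ Z,  H_1 ≅ Z,  H_2 = 0.

Order the vertices as 1 < 2 < 3 < 4 < 5 < 6 < 7. Listing each simplex with vertices in this order, K has dimension 2 with simplices:

  0-simplices (7): [1], [2], [3], [4], [5], [6], [7]
  1-simplices (9): [1,2], [1,3], [1,5], [1,6], [2,4], [2,6], [2,7], [4,5], [4,7]
  2-simplices (2): [1,2,6], [2,4,7]

giving chain groups C_0 ≅ Z^7, C_1 ≅ Z^9, C_2 ≅ Z^2.

Boundary ∂_1: C_1 → C_0 maps an edge to its endpoints' difference, ∂[p,q] = q − p.
The 7×9 boundary matrix has rank 6 and Smith normal form diag(1,1,1,1,1,1).

Boundary ∂_2: C_2 → C_1 acts by ∂[p,q,r] = [q,r] − [p,r] + [p,q]. For instance
  ∂[1,2,6] = [2,6] − [1,6] + [1,2],
  ∂[2,4,7] = [4,7] − [2,7] + [2,4].
The resulting 9×2 matrix has rank 2, and its Smith normal form has invariant factors (1,1).

Now H_k = ker ∂_k / im ∂_{k+1}, so:

  H_0: rank C_0 − rank ∂_1 = 7 − 6 = 1, and the invariant factors of ∂_1 are all 1, so H_0 ≅ Z.
  H_1: rank ker ∂_1 − rank ∂_2 = (9 − 6) − 2 = 1, and the invariant factors of ∂_2 are all 1, so H_1 ≅ Z.
  H_2: rank ker ∂_2 − rank ∂_3 = (2 − 2) − 0 = 0, and there is no ∂_3, so H_2 ≅ 0.

As a check, the Euler characteristic is 7 − 9 + 2 = 0, which agrees with 1 − 1 + 0 = 0.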